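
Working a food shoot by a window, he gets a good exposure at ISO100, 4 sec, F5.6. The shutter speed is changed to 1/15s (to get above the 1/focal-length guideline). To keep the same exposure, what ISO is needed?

Shutter speed: 4 → 2 → 1 → 1/2 → 1/4 → 1/8 → 1/15 — 6 stops shorter (darker).
Need 6 stops brighter from the ISO: 100 → 200 → 400 → 800 → 1600 → 3200 → 6400.

ISO 6400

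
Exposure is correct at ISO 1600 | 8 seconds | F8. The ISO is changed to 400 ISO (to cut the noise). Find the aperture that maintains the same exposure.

ISO: 1600 → 800 → 400 — 2 stops lower (darker).
Need 2 stops brighter from the aperture: f/8 → f/5.6 → f/4.

f/4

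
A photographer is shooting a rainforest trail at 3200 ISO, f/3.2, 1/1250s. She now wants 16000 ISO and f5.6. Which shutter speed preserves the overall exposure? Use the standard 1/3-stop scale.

ISO: 3200 → 4000 → 5000 → 6400 → 8000 → 10000 → 12800 → 16000 — 2 1/3 stops raised (brighter).
Aperture: f/3.2 → f/3.5 → f/4 → f/4.5 → f/5 → f/5.6 — 1 2/3 stops stopped down (darker).
Net change so far: 2/3 stop brighter. Offset with the shutter speed: 1/1250 → 1/1600 → 1/2000.

1/2000s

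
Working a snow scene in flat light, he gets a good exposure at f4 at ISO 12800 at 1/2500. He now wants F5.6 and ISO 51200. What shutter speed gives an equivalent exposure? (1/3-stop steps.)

1/5000s

Aperture: f/4 → f/4.5 → f/5 → f/5.6 — 1 stop narrower (darker).
ISO: 12800 → 16000 → 20000 → 25600 → 32000 → 40000 → 51200 — 2 stops raised (brighter).
Net change so far: 1 stop brighter. Offset with the shutter speed: 1/2500 → 1/3200 → 1/4000 → 1/5000.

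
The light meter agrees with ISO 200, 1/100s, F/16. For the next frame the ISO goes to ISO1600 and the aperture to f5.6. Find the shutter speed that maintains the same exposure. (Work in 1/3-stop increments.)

ISO: 200 → 250 → 320 → 400 → 500 → 640 → 800 → 1000 → 1250 → 1600 — 3 stops higher (brighter).
Aperture: f/16 → f/14 → f/13 → f/11 → f/10 → f/9 → f/8 → f/7.1 → f/6.3 → f/5.6 — 3 stops wider (brighter).
Net change so far: 6 stops brighter. Offset with the shutter speed: 1/100 → 1/125 → 1/160 → 1/200 → 1/250 → 1/320 → 1/400 → 1/500 → 1/640 → 1/800 → 1/1000 → 1/1250 → 1/1600 → 1/2000 → 1/2500 → 1/3200 → 1/4000 → 1/5000 → 1/6400.

1/6400s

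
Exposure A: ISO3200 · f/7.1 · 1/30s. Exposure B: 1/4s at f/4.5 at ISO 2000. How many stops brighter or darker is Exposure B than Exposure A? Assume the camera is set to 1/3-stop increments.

3 2/3 stops brighter

Aperture: f/7.1 → f/6.3 → f/5.6 → f/5 → f/4.5 — 1 1/3 stops larger aperture (brighter).
Shutter speed: 1/30 → 1/25 → 1/20 → 1/15 → 1/13 → 1/10 → 1/8 → 1/6 → 1/5 → 1/4 — 3 stops longer (brighter).
ISO: 3200 → 2500 → 2000 — 2/3 stop dropped (darker).
Net: +1 1/3 +3 −2/3 = +3 2/3 stops.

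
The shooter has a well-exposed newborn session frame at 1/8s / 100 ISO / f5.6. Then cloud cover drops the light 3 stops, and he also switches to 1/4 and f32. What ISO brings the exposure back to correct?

Scene light: 3 stops darker.
Shutter speed: 1/8 → 1/4 — 1 stop slower (brighter).
Aperture: f/5.6 → f/8 → f/11 → f/16 → f/22 → f/32 — 5 stops smaller aperture (darker).
Net so far: 7 stops darker. ISO: 100 → 200 → 400 → 800 → 1600 → 3200 → 6400 → 12800.

ISO 12800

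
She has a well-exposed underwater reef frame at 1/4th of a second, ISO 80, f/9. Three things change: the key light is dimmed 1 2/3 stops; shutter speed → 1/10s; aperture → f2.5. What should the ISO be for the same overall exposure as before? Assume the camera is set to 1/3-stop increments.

ISO 50

Scene light: 1 2/3 stops darker.
Shutter speed: 1/4 → 1/5 → 1/6 → 1/8 → 1/10 — 1 1/3 stops faster (darker).
Aperture: f/9 → f/8 → f/7.1 → f/6.3 → f/5.6 → f/5 → f/4.5 → f/4 → f/3.5 → f/3.2 → f/2.8 → f/2.5 — 3 2/3 stops wider (brighter).
Net so far: 2/3 stop brighter. ISO: 80 → 64 → 50.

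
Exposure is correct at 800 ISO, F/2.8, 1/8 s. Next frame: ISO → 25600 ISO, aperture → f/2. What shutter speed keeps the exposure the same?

1/500s

ISO: 800 → 1600 → 3200 → 6400 → 12800 → 25600 — 5 stops raised (brighter).
Aperture: f/2.8 → f/2 — 1 stop wider (brighter).
Net change so far: 6 stops brighter. Offset with the shutter speed: 1/8 → 1/15 → 1/30 → 1/60 → 1/125 → 1/250 → 1/500.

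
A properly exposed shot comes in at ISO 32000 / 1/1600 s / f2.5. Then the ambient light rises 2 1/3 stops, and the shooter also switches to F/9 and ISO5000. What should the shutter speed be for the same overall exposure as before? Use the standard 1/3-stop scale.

1/100s

Scene light: 2 1/3 stops brighter.
Aperture: f/2.5 → f/2.8 → f/3.2 → f/3.5 → f/4 → f/4.5 → f/5 → f/5.6 → f/6.3 → f/7.1 → f/8 → f/9 — 3 2/3 stops stopped down (darker).
ISO: 32000 → 25600 → 20000 → 16000 → 12800 → 10000 → 8000 → 6400 → 5000 — 2 2/3 stops dropped (darker).
Net so far: 4 stops darker. Shutter speed: 1/1600 → 1/1250 → 1/1000 → 1/800 → 1/640 → 1/500 → 1/400 → 1/320 → 1/250 → 1/200 → 1/160 → 1/125 → 1/100.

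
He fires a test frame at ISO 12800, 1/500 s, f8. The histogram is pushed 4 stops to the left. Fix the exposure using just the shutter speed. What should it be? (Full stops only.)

Underexposed by 4 stops → need 4 stops brighter.
Shutter speed: 1/500 → 1/250 → 1/125 → 1/60 → 1/30.

1/30s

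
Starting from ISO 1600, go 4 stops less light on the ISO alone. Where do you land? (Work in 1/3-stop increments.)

ISO 100

ISO: 1600 → 1250 → 1000 → 800 → 640 → 500 → 400 → 320 → 250 → 200 → 160 → 125 → 100 — 4 stops lower (darker).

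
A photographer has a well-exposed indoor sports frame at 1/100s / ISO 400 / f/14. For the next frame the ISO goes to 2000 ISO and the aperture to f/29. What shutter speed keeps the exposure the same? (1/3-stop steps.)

1/125s

ISO: 400 → 500 → 640 → 800 → 1000 → 1250 → 1600 → 2000 — 2 1/3 stops raised (brighter).
Aperture: f/14 → f/16 → f/18 → f/20 → f/22 → f/25 → f/29 — 2 stops narrower (darker).
Net change so far: 1/3 stop brighter. Offset with the shutter speed: 1/100 → 1/125.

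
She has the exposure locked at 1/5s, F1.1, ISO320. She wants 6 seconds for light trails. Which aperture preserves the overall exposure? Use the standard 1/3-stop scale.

Shutter speed: 1/5 → 1/4 → 0.3 → 0.4 → 0.5 → 0.6 → 0.8 → 1 → 1.3 → 1.6 → 2 → 2.5 → 3.2 → 4 → 5 → 6 — 5 stops longer (brighter).
Need 5 stops darker from the aperture: f/1.1 → f/1.2 → f/1.4 → f/1.6 → f/1.8 → f/2 → f/2.2 → f/2.5 → f/2.8 → f/3.2 → f/3.5 → f/4 → f/4.5 → f/5 → f/5.6 → f/6.3.

f/6.3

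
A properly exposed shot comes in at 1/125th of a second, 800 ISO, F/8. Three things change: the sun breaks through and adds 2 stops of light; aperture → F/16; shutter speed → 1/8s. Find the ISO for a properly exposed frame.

Scene light: 2 stops brighter.
Aperture: f/8 → f/11 → f/16 — 2 stops smaller aperture (darker).
Shutter speed: 1/125 → 1/60 → 1/30 → 1/15 → 1/8 — 4 stops longer (brighter).
Net so far: 4 stops brighter. ISO: 800 → 400 → 200 → 100 → 50.

ISO 50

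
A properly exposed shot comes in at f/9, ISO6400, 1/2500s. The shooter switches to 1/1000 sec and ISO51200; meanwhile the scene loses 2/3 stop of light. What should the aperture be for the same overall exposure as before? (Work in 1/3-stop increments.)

f/32

Scene light: 2/3 stop darker.
Shutter speed: 1/2500 → 1/2000 → 1/1600 → 1/1250 → 1/1000 — 1 1/3 stops longer (brighter).
ISO: 6400 → 8000 → 10000 → 12800 → 16000 → 20000 → 25600 → 32000 → 40000 → 51200 — 3 stops raised (brighter).
Net so far: 3 2/3 stops brighter. Aperture: f/9 → f/10 → f/11 → f/13 → f/14 → f/16 → f/18 → f/20 → f/22 → f/25 → f/29 → f/32.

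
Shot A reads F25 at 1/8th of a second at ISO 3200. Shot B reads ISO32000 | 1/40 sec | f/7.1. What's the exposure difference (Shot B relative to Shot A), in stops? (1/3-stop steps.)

4 2/3 stops brighter

Aperture: f/25 → f/22 → f/20 → f/18 → f/16 → f/14 → f/13 → f/11 → f/10 → f/9 → f/8 → f/7.1 — 3 2/3 stops larger aperture (brighter).
Shutter speed: 1/8 → 1/10 → 1/13 → 1/15 → 1/20 → 1/25 → 1/30 → 1/40 — 2 1/3 stops shorter (darker).
ISO: 3200 → 4000 → 5000 → 6400 → 8000 → 10000 → 12800 → 16000 → 20000 → 25600 → 32000 — 3 1/3 stops raised (brighter).
Net: +3 2/3 −2 1/3 +3 1/3 = +4 2/3 stops.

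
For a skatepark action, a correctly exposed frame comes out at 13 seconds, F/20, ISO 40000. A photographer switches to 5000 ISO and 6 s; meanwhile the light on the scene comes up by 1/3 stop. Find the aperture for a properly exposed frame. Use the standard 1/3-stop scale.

Scene light: 1/3 stop brighter.
ISO: 40000 → 32000 → 25600 → 20000 → 16000 → 12800 → 10000 → 8000 → 6400 → 5000 — 3 stops dropped (darker).
Shutter speed: 13 → 10 → 8 → 6 — 1 stop faster (darker).
Net so far: 3 2/3 stops darker. Aperture: f/20 → f/18 → f/16 → f/14 → f/13 → f/11 → f/10 → f/9 → f/8 → f/7.1 → f/6.3 → f/5.6.

f/5.6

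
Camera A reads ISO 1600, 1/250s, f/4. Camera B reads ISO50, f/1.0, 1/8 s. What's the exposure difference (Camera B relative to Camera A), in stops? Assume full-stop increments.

Aperture: f/4 → f/2.8 → f/2 → f/1.4 → f/1.0 — 4 stops larger aperture (brighter).
Shutter speed: 1/250 → 1/125 → 1/60 → 1/30 → 1/15 → 1/8 — 5 stops slower (brighter).
ISO: 1600 → 800 → 400 → 200 → 100 → 50 — 5 stops dropped (darker).
Net: +4 +5 −5 = +4 stops.

4 stops brighter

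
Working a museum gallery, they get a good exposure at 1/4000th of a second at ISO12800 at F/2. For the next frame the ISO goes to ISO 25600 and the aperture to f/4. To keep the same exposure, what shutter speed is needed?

1/2000s

ISO: 12800 → 25600 — 1 stop raised (brighter).
Aperture: f/2 → f/2.8 → f/4 — 2 stops smaller aperture (darker).
Net change so far: 1 stop darker. Offset with the shutter speed: 1/4000 → 1/2000.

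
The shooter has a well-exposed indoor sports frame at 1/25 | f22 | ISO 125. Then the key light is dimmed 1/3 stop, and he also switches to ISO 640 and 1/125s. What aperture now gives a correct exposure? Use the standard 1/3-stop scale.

Scene light: 1/3 stop darker.
ISO: 125 → 160 → 200 → 250 → 320 → 400 → 500 → 640 — 2 1/3 stops raised (brighter).
Shutter speed: 1/25 → 1/30 → 1/40 → 1/50 → 1/60 → 1/80 → 1/100 → 1/125 — 2 1/3 stops shorter (darker).
Net so far: 1/3 stop darker. Aperture: f/22 → f/20.

f/20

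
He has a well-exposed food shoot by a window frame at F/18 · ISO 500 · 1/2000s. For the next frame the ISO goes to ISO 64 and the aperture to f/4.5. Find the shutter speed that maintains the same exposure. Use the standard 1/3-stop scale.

ISO: 500 → 400 → 320 → 250 → 200 → 160 → 125 → 100 → 80 → 64 — 3 stops dropped (darker).
Aperture: f/18 → f/16 → f/14 → f/13 → f/11 → f/10 → f/9 → f/8 → f/7.1 → f/6.3 → f/5.6 → f/5 → f/4.5 — 4 stops opened up (brighter).
Net change so far: 1 stop brighter. Offset with the shutter speed: 1/2000 → 1/2500 → 1/3200 → 1/4000.

1/4000s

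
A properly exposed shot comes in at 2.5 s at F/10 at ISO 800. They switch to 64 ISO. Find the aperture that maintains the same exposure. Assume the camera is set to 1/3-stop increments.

ISO: 800 → 640 → 500 → 400 → 320 → 250 → 200 → 160 → 125 → 100 → 80 → 64 — 3 2/3 stops dropped (darker).
Need 3 2/3 stops brighter from the aperture: f/10 → f/9 → f/8 → f/7.1 → f/6.3 → f/5.6 → f/5 → f/4.5 → f/4 → f/3.5 → f/3.2 → f/2.8.

f/2.8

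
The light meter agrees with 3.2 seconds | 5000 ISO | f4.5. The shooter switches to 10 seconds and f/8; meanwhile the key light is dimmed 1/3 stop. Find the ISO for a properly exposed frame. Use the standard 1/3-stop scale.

ISO 6400

Scene light: 1/3 stop darker.
Shutter speed: 3.2 → 4 → 5 → 6 → 8 → 10 — 1 2/3 stops slower (brighter).
Aperture: f/4.5 → f/5 → f/5.6 → f/6.3 → f/7.1 → f/8 — 1 2/3 stops smaller aperture (darker).
Net so far: 1/3 stop darker. ISO: 5000 → 6400.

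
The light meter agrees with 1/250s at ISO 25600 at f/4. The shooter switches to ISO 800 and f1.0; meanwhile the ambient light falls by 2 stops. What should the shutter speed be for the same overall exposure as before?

1/30s

Scene light: 2 stops darker.
ISO: 25600 → 12800 → 6400 → 3200 → 1600 → 800 — 5 stops dropped (darker).
Aperture: f/4 → f/2.8 → f/2 → f/1.4 → f/1.0 — 4 stops larger aperture (brighter).
Net so far: 3 stops darker. Shutter speed: 1/250 → 1/125 → 1/60 → 1/30.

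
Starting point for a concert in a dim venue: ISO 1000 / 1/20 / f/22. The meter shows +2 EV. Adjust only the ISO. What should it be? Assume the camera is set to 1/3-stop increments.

Overexposed by 2 stops → need 2 stops darker.
ISO: 1000 → 800 → 640 → 500 → 400 → 320 → 250.

ISO 250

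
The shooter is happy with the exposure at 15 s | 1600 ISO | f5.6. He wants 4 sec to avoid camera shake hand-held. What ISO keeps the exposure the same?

Shutter speed: 15 → 8 → 4 — 2 stops faster (darker).
Need 2 stops brighter from the ISO: 1600 → 3200 → 6400.

ISO 6400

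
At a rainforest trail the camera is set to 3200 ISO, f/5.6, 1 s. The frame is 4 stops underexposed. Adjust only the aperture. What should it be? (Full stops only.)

f/1.4

Underexposed by 4 stops → need 4 stops brighter.
Aperture: f/5.6 → f/4 → f/2.8 → f/2 → f/1.4.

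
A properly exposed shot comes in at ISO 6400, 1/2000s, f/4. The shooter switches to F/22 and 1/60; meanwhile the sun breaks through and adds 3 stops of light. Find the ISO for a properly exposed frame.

Scene light: 3 stops brighter.
Aperture: f/4 → f/5.6 → f/8 → f/11 → f/16 → f/22 — 5 stops stopped down (darker).
Shutter speed: 1/2000 → 1/1000 → 1/500 → 1/250 → 1/125 → 1/60 — 5 stops slower (brighter).
Net so far: 3 stops brighter. ISO: 6400 → 3200 → 1600 → 800.

ISO 800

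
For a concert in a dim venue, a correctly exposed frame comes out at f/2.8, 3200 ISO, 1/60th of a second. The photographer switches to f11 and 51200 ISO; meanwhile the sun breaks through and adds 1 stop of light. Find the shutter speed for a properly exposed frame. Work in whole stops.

Scene light: 1 stop brighter.
Aperture: f/2.8 → f/4 → f/5.6 → f/8 → f/11 — 4 stops narrower (darker).
ISO: 3200 → 6400 → 12800 → 25600 → 51200 — 4 stops higher (brighter).
Net so far: 1 stop brighter. Shutter speed: 1/60 → 1/125.

1/125s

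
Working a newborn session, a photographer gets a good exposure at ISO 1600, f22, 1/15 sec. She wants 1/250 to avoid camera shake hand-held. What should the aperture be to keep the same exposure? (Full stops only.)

f/5.6

Shutter speed: 1/15 → 1/30 → 1/60 → 1/125 → 1/250 — 4 stops faster (darker).
Need 4 stops brighter from the aperture: f/22 → f/16 → f/11 → f/8 → f/5.6.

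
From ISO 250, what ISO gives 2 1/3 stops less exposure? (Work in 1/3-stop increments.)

ISO: 250 → 200 → 160 → 125 → 100 → 80 → 64 → 50 — 2 1/3 stops lower (darker).

ISO 50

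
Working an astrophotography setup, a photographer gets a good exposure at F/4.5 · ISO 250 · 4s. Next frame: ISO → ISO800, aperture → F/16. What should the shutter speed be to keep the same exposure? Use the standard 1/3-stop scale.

15 s

ISO: 250 → 320 → 400 → 500 → 640 → 800 — 1 2/3 stops higher (brighter).
Aperture: f/4.5 → f/5 → f/5.6 → f/6.3 → f/7.1 → f/8 → f/9 → f/10 → f/11 → f/13 → f/14 → f/16 — 3 2/3 stops narrower (darker).
Net change so far: 2 stops darker. Offset with the shutter speed: 4 → 5 → 6 → 8 → 10 → 13 → 15.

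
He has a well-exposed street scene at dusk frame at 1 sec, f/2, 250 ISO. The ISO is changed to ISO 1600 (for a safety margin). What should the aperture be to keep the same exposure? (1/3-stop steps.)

f/5

ISO: 250 → 320 → 400 → 500 → 640 → 800 → 1000 → 1250 → 1600 — 2 2/3 stops higher (brighter).
Need 2 2/3 stops darker from the aperture: f/2 → f/2.2 → f/2.5 → f/2.8 → f/3.2 → f/3.5 → f/4 → f/4.5 → f/5.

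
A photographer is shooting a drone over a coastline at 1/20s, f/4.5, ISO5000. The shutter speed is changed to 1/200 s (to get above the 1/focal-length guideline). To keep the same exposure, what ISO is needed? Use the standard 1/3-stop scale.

Shutter speed: 1/20 → 1/25 → 1/30 → 1/40 → 1/50 → 1/60 → 1/80 → 1/100 → 1/125 → 1/160 → 1/200 — 3 1/3 stops shorter (darker).
Need 3 1/3 stops brighter from the ISO: 5000 → 6400 → 8000 → 10000 → 12800 → 16000 → 20000 → 25600 → 32000 → 40000 → 51200.

ISO 51200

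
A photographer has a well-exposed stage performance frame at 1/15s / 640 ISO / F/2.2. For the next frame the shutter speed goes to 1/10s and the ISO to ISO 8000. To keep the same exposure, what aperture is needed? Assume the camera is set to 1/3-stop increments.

Shutter speed: 1/15 → 1/13 → 1/10 — 2/3 stop slower (brighter).
ISO: 640 → 800 → 1000 → 1250 → 1600 → 2000 → 2500 → 3200 → 4000 → 5000 → 6400 → 8000 — 3 2/3 stops higher (brighter).
Net change so far: 4 1/3 stops brighter. Offset with the aperture: f/2.2 → f/2.5 → f/2.8 → f/3.2 → f/3.5 → f/4 → f/4.5 → f/5 → f/5.6 → f/6.3 → f/7.1 → f/8 → f/9 → f/10.

f/10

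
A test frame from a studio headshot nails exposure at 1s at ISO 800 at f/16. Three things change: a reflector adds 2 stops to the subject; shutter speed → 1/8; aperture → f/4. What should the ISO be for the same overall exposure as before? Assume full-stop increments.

Scene light: 2 stops brighter.
Shutter speed: 1 → 1/2 → 1/4 → 1/8 — 3 stops shorter (darker).
Aperture: f/16 → f/11 → f/8 → f/5.6 → f/4 — 4 stops wider (brighter).
Net so far: 3 stops brighter. ISO: 800 → 400 → 200 → 100.

ISO 100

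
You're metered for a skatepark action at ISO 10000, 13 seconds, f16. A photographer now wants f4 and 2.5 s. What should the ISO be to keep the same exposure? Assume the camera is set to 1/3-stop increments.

Aperture: f/16 → f/14 → f/13 → f/11 → f/10 → f/9 → f/8 → f/7.1 → f/6.3 → f/5.6 → f/5 → f/4.5 → f/4 — 4 stops wider (brighter).
Shutter speed: 13 → 10 → 8 → 6 → 5 → 4 → 3.2 → 2.5 — 2 1/3 stops faster (darker).
Net change so far: 1 2/3 stops brighter. Offset with the ISO: 10000 → 8000 → 6400 → 5000 → 4000 → 3200.

ISO 3200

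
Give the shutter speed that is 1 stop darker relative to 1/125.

Shutter speed: 1/125 → 1/250 — 1 stop shorter (darker).

1/250s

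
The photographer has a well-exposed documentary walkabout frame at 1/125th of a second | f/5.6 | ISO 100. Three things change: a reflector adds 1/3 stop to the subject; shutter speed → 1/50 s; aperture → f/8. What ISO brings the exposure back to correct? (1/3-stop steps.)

ISO 64

Scene light: 1/3 stop brighter.
Shutter speed: 1/125 → 1/100 → 1/80 → 1/60 → 1/50 — 1 1/3 stops slower (brighter).
Aperture: f/5.6 → f/6.3 → f/7.1 → f/8 — 1 stop smaller aperture (darker).
Net so far: 2/3 stop brighter. ISO: 100 → 80 → 64.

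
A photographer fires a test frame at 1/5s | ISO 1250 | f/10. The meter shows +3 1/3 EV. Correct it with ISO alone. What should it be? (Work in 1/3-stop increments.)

ISO 125

Overexposed by 3 1/3 stops → need 3 1/3 stops darker.
ISO: 1250 → 1000 → 800 → 640 → 500 → 400 → 320 → 250 → 200 → 160 → 125.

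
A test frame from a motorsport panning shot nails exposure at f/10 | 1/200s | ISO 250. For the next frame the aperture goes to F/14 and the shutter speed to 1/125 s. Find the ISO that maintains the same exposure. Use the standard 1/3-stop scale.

Aperture: f/10 → f/11 → f/13 → f/14 — 1 stop stopped down (darker).
Shutter speed: 1/200 → 1/160 → 1/125 — 2/3 stop longer (brighter).
Net change so far: 1/3 stop darker. Offset with the ISO: 250 → 320.

ISO 320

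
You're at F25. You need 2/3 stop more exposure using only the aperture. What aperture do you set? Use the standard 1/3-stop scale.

f/20

Aperture: f/25 → f/22 → f/20 — 2/3 stop larger aperture (brighter).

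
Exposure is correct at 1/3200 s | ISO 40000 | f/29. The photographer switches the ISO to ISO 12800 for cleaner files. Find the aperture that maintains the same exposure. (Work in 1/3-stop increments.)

ISO: 40000 → 32000 → 25600 → 20000 → 16000 → 12800 — 1 2/3 stops dropped (darker).
Need 1 2/3 stops brighter from the aperture: f/29 → f/25 → f/22 → f/20 → f/18 → f/16.

f/16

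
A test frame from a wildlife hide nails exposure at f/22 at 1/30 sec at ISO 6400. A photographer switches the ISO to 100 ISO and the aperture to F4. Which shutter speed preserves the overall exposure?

ISO: 6400 → 3200 → 1600 → 800 → 400 → 200 → 100 — 6 stops dropped (darker).
Aperture: f/22 → f/16 → f/11 → f/8 → f/5.6 → f/4 — 5 stops larger aperture (brighter).
Net change so far: 1 stop darker. Offset with the shutter speed: 1/30 → 1/15.

1/15s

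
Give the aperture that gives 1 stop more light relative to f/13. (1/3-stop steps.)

Aperture: f/13 → f/11 → f/10 → f/9 — 1 stop opened up (brighter).

f/9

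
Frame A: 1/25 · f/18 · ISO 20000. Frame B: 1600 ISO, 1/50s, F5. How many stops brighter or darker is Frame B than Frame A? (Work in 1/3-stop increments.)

Aperture: f/18 → f/16 → f/14 → f/13 → f/11 → f/10 → f/9 → f/8 → f/7.1 → f/6.3 → f/5.6 → f/5 — 3 2/3 stops larger aperture (brighter).
Shutter speed: 1/25 → 1/30 → 1/40 → 1/50 — 1 stop shorter (darker).
ISO: 20000 → 16000 → 12800 → 10000 → 8000 → 6400 → 5000 → 4000 → 3200 → 2500 → 2000 → 1600 — 3 2/3 stops dropped (darker).
Net: +3 2/3 −1 −3 2/3 = −1 stop.

1 stop darker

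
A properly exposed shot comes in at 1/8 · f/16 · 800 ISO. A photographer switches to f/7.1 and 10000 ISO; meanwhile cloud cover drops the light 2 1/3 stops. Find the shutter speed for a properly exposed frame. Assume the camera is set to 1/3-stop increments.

Scene light: 2 1/3 stops darker.
Aperture: f/16 → f/14 → f/13 → f/11 → f/10 → f/9 → f/8 → f/7.1 — 2 1/3 stops opened up (brighter).
ISO: 800 → 1000 → 1250 → 1600 → 2000 → 2500 → 3200 → 4000 → 5000 → 6400 → 8000 → 10000 — 3 2/3 stops higher (brighter).
Net so far: 3 2/3 stops brighter. Shutter speed: 1/8 → 1/10 → 1/13 → 1/15 → 1/20 → 1/25 → 1/30 → 1/40 → 1/50 → 1/60 → 1/80 → 1/100.

1/100s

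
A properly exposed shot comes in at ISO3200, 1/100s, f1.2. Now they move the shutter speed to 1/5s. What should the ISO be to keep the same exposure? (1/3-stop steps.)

ISO 160

Shutter speed: 1/100 → 1/80 → 1/60 → 1/50 → 1/40 → 1/30 → 1/25 → 1/20 → 1/15 → 1/13 → 1/10 → 1/8 → 1/6 → 1/5 — 4 1/3 stops slower (brighter).
Need 4 1/3 stops darker from the ISO: 3200 → 2500 → 2000 → 1600 → 1250 → 1000 → 800 → 640 → 500 → 400 → 320 → 250 → 200 → 160.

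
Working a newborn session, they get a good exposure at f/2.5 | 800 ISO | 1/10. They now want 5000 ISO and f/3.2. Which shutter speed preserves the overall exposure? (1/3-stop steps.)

1/40s

ISO: 800 → 1000 → 1250 → 1600 → 2000 → 2500 → 3200 → 4000 → 5000 — 2 2/3 stops raised (brighter).
Aperture: f/2.5 → f/2.8 → f/3.2 — 2/3 stop smaller aperture (darker).
Net change so far: 2 stops brighter. Offset with the shutter speed: 1/10 → 1/13 → 1/15 → 1/20 → 1/25 → 1/30 → 1/40.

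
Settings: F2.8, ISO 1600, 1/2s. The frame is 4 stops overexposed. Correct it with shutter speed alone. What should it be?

1/30s

Overexposed by 4 stops → need 4 stops darker.
Shutter speed: 1/2 → 1/4 → 1/8 → 1/15 → 1/30.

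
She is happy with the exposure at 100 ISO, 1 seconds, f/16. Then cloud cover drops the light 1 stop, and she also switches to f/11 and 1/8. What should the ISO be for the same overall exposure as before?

ISO 800

Scene light: 1 stop darker.
Aperture: f/16 → f/11 — 1 stop opened up (brighter).
Shutter speed: 1 → 1/2 → 1/4 → 1/8 — 3 stops shorter (darker).
Net so far: 3 stops darker. ISO: 100 → 200 → 400 → 800.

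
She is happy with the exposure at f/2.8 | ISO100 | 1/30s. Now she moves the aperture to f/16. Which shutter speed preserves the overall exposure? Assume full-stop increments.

Aperture: f/2.8 → f/4 → f/5.6 → f/8 → f/11 → f/16 — 5 stops smaller aperture (darker).
Need 5 stops brighter from the shutter speed: 1/30 → 1/15 → 1/8 → 1/4 → 1/2 → 1.

1 s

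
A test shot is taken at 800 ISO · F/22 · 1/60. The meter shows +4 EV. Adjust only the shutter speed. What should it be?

Overexposed by 4 stops → need 4 stops darker.
Shutter speed: 1/60 → 1/125 → 1/250 → 1/500 → 1/1000.

1/1000s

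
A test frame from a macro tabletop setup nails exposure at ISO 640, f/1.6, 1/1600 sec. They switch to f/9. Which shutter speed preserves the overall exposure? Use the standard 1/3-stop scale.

1/50s

Aperture: f/1.6 → f/1.8 → f/2 → f/2.2 → f/2.5 → f/2.8 → f/3.2 → f/3.5 → f/4 → f/4.5 → f/5 → f/5.6 → f/6.3 → f/7.1 → f/8 → f/9 — 5 stops narrower (darker).
Need 5 stops brighter from the shutter speed: 1/1600 → 1/1250 → 1/1000 → 1/800 → 1/640 → 1/500 → 1/400 → 1/320 → 1/250 → 1/200 → 1/160 → 1/125 → 1/100 → 1/80 → 1/60 → 1/50.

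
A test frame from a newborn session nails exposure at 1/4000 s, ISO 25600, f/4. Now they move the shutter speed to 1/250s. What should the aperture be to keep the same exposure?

Shutter speed: 1/4000 → 1/2000 → 1/1000 → 1/500 → 1/250 — 4 stops longer (brighter).
Need 4 stops darker from the aperture: f/4 → f/5.6 → f/8 → f/11 → f/16.

f/16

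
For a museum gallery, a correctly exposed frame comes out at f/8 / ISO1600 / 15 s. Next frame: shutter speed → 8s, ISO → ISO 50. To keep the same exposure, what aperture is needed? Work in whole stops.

f/1.0

Shutter speed: 15 → 8 — 1 stop shorter (darker).
ISO: 1600 → 800 → 400 → 200 → 100 → 50 — 5 stops lower (darker).
Net change so far: 6 stops darker. Offset with the aperture: f/8 → f/5.6 → f/4 → f/2.8 → f/2 → f/1.4 → f/1.0.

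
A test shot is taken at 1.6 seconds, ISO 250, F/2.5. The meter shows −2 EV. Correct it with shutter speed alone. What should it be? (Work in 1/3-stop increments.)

Underexposed by 2 stops → need 2 stops brighter.
Shutter speed: 1.6 → 2 → 2.5 → 3.2 → 4 → 5 → 6.

6 s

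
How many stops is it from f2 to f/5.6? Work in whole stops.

3 stops

f/2 → f/2.8 → f/4 → f/5.6 — count the steps: 3 stops.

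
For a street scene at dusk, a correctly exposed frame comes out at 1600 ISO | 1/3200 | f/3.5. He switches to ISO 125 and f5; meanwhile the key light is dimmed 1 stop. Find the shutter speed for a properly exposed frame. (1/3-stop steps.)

1/60s

Scene light: 1 stop darker.
ISO: 1600 → 1250 → 1000 → 800 → 640 → 500 → 400 → 320 → 250 → 200 → 160 → 125 — 3 2/3 stops lower (darker).
Aperture: f/3.5 → f/4 → f/4.5 → f/5 — 1 stop narrower (darker).
Net so far: 5 2/3 stops darker. Shutter speed: 1/3200 → 1/2500 → 1/2000 → 1/1600 → 1/1250 → 1/1000 → 1/800 → 1/640 → 1/500 → 1/400 → 1/320 → 1/250 → 1/200 → 1/160 → 1/125 → 1/100 → 1/80 → 1/60.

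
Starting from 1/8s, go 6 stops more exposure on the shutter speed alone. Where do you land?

Shutter speed: 1/8 → 1/4 → 1/2 → 1 → 2 → 4 → 8 — 6 stops slower (brighter).

8 s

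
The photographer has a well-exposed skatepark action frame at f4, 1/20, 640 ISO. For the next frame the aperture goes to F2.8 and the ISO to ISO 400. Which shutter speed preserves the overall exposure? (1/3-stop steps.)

Aperture: f/4 → f/3.5 → f/3.2 → f/2.8 — 1 stop opened up (brighter).
ISO: 640 → 500 → 400 — 2/3 stop dropped (darker).
Net change so far: 1/3 stop brighter. Offset with the shutter speed: 1/20 → 1/25.

1/25s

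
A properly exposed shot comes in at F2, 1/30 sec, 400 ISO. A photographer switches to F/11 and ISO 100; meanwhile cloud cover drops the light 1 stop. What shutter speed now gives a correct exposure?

8 s

Scene light: 1 stop darker.
Aperture: f/2 → f/2.8 → f/4 → f/5.6 → f/8 → f/11 — 5 stops narrower (darker).
ISO: 400 → 200 → 100 — 2 stops lower (darker).
Net so far: 8 stops darker. Shutter speed: 1/30 → 1/15 → 1/8 → 1/4 → 1/2 → 1 → 2 → 4 → 8.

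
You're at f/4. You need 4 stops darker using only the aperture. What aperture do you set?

f/16

Aperture: f/4 → f/5.6 → f/8 → f/11 → f/16 — 4 stops stopped down (darker).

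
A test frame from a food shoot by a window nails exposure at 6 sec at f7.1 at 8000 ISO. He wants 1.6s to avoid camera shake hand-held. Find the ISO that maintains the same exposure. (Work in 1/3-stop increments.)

Shutter speed: 6 → 5 → 4 → 3.2 → 2.5 → 2 → 1.6 — 2 stops shorter (darker).
Need 2 stops brighter from the ISO: 8000 → 10000 → 12800 → 16000 → 20000 → 25600 → 32000.

ISO 32000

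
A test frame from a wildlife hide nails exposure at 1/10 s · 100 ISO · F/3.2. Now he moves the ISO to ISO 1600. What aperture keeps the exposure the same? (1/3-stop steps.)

f/13

ISO: 100 → 125 → 160 → 200 → 250 → 320 → 400 → 500 → 640 → 800 → 1000 → 1250 → 1600 — 4 stops higher (brighter).
Need 4 stops darker from the aperture: f/3.2 → f/3.5 → f/4 → f/4.5 → f/5 → f/5.6 → f/6.3 → f/7.1 → f/8 → f/9 → f/10 → f/11 → f/13.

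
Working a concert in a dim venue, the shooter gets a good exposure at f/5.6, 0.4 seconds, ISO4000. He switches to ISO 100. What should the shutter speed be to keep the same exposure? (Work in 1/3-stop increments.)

ISO: 4000 → 3200 → 2500 → 2000 → 1600 → 1250 → 1000 → 800 → 640 → 500 → 400 → 320 → 250 → 200 → 160 → 125 → 100 — 5 1/3 stops lower (darker).
Need 5 1/3 stops brighter from the shutter speed: 0.4 → 0.5 → 0.6 → 0.8 → 1 → 1.3 → 1.6 → 2 → 2.5 → 3.2 → 4 → 5 → 6 → 8 → 10 → 13 → 15.

15 s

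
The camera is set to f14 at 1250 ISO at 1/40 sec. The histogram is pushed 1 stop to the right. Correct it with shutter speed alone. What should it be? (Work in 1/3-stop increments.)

Overexposed by 1 stop → need 1 stop darker.
Shutter speed: 1/40 → 1/50 → 1/60 → 1/80.

1/80s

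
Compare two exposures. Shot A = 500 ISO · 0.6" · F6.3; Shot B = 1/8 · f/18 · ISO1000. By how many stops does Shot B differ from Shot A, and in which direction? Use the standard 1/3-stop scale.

4 1/3 stops darker

Aperture: f/6.3 → f/7.1 → f/8 → f/9 → f/10 → f/11 → f/13 → f/14 → f/16 → f/18 — 3 stops smaller aperture (darker).
Shutter speed: 0.6 → 0.5 → 0.4 → 0.3 → 1/4 → 1/5 → 1/6 → 1/8 — 2 1/3 stops faster (darker).
ISO: 500 → 640 → 800 → 1000 — 1 stop raised (brighter).
Net: −3 −2 1/3 +1 = −4 1/3 stops.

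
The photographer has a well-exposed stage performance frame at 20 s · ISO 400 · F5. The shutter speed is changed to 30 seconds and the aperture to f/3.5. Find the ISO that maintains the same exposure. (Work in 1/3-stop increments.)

ISO 125

Shutter speed: 20 → 25 → 30 — 2/3 stop slower (brighter).
Aperture: f/5 → f/4.5 → f/4 → f/3.5 — 1 stop wider (brighter).
Net change so far: 1 2/3 stops brighter. Offset with the ISO: 400 → 320 → 250 → 200 → 160 → 125.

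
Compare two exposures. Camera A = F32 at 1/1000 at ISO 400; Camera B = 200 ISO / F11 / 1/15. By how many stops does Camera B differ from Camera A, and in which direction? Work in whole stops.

Aperture: f/32 → f/22 → f/16 → f/11 — 3 stops wider (brighter).
Shutter speed: 1/1000 → 1/500 → 1/250 → 1/125 → 1/60 → 1/30 → 1/15 — 6 stops slower (brighter).
ISO: 400 → 200 — 1 stop dropped (darker).
Net: +3 +6 −1 = +8 stops.

8 stops brighter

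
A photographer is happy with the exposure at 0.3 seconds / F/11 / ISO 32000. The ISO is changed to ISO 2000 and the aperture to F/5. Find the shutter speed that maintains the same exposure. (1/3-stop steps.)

ISO: 32000 → 25600 → 20000 → 16000 → 12800 → 10000 → 8000 → 6400 → 5000 → 4000 → 3200 → 2500 → 2000 — 4 stops lower (darker).
Aperture: f/11 → f/10 → f/9 → f/8 → f/7.1 → f/6.3 → f/5.6 → f/5 — 2 1/3 stops wider (brighter).
Net change so far: 1 2/3 stops darker. Offset with the shutter speed: 0.3 → 0.4 → 0.5 → 0.6 → 0.8 → 1.

1 s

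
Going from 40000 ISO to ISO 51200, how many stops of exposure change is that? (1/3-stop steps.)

40000 → 51200 — count the steps: 1 third-stops = 1/3 stop.

1/3 stop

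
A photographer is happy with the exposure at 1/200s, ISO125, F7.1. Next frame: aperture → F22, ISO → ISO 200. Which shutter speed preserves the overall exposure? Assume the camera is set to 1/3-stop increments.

1/30s

Aperture: f/7.1 → f/8 → f/9 → f/10 → f/11 → f/13 → f/14 → f/16 → f/18 → f/20 → f/22 — 3 1/3 stops smaller aperture (darker).
ISO: 125 → 160 → 200 — 2/3 stop raised (brighter).
Net change so far: 2 2/3 stops darker. Offset with the shutter speed: 1/200 → 1/160 → 1/125 → 1/100 → 1/80 → 1/60 → 1/50 → 1/40 → 1/30.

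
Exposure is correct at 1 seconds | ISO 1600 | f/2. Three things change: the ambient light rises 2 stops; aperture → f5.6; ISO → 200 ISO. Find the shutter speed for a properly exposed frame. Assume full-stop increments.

Scene light: 2 stops brighter.
Aperture: f/2 → f/2.8 → f/4 → f/5.6 — 3 stops stopped down (darker).
ISO: 1600 → 800 → 400 → 200 — 3 stops lower (darker).
Net so far: 4 stops darker. Shutter speed: 1 → 2 → 4 → 8 → 15.

15 s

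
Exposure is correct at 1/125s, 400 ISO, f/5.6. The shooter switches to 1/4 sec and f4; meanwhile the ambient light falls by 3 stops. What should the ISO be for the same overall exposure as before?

Scene light: 3 stops darker.
Shutter speed: 1/125 → 1/60 → 1/30 → 1/15 → 1/8 → 1/4 — 5 stops longer (brighter).
Aperture: f/5.6 → f/4 — 1 stop wider (brighter).
Net so far: 3 stops brighter. ISO: 400 → 200 → 100 → 50.

ISO 50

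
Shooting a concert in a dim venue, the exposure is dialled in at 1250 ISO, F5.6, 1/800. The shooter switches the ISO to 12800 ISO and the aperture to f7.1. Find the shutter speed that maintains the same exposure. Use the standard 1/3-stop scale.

1/5000s

ISO: 1250 → 1600 → 2000 → 2500 → 3200 → 4000 → 5000 → 6400 → 8000 → 10000 → 12800 — 3 1/3 stops raised (brighter).
Aperture: f/5.6 → f/6.3 → f/7.1 — 2/3 stop stopped down (darker).
Net change so far: 2 2/3 stops brighter. Offset with the shutter speed: 1/800 → 1/1000 → 1/1250 → 1/1600 → 1/2000 → 1/2500 → 1/3200 → 1/4000 → 1/5000.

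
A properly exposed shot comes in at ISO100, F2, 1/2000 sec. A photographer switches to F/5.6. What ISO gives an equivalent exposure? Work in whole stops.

ISO 800

Aperture: f/2 → f/2.8 → f/4 → f/5.6 — 3 stops smaller aperture (darker).
Need 3 stops brighter from the ISO: 100 → 200 → 400 → 800.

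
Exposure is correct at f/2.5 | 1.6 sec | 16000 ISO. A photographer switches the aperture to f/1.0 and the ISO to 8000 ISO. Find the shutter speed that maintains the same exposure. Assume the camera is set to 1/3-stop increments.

0.5 s

Aperture: f/2.5 → f/2.2 → f/2 → f/1.8 → f/1.6 → f/1.4 → f/1.2 → f/1.1 → f/1.0 — 2 2/3 stops opened up (brighter).
ISO: 16000 → 12800 → 10000 → 8000 — 1 stop dropped (darker).
Net change so far: 1 2/3 stops brighter. Offset with the shutter speed: 1.6 → 1.3 → 1 → 0.8 → 0.6 → 0.5.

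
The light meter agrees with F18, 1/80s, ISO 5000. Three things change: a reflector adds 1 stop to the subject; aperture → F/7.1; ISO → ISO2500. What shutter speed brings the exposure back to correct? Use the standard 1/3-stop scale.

Scene light: 1 stop brighter.
Aperture: f/18 → f/16 → f/14 → f/13 → f/11 → f/10 → f/9 → f/8 → f/7.1 — 2 2/3 stops opened up (brighter).
ISO: 5000 → 4000 → 3200 → 2500 — 1 stop lower (darker).
Net so far: 2 2/3 stops brighter. Shutter speed: 1/80 → 1/100 → 1/125 → 1/160 → 1/200 → 1/250 → 1/320 → 1/400 → 1/500.

1/500s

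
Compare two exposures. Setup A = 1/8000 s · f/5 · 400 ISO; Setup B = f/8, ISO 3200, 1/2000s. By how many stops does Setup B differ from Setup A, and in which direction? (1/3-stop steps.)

Aperture: f/5 → f/5.6 → f/6.3 → f/7.1 → f/8 — 1 1/3 stops stopped down (darker).
Shutter speed: 1/8000 → 1/6400 → 1/5000 → 1/4000 → 1/3200 → 1/2500 → 1/2000 — 2 stops longer (brighter).
ISO: 400 → 500 → 640 → 800 → 1000 → 1250 → 1600 → 2000 → 2500 → 3200 — 3 stops raised (brighter).
Net: −1 1/3 +2 +3 = +3 2/3 stops.

3 2/3 stops brighter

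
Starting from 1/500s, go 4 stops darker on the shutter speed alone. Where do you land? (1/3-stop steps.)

Shutter speed: 1/500 → 1/640 → 1/800 → 1/1000 → 1/1250 → 1/1600 → 1/2000 → 1/2500 → 1/3200 → 1/4000 → 1/5000 → 1/6400 → 1/8000 — 4 stops faster (darker).

1/8000s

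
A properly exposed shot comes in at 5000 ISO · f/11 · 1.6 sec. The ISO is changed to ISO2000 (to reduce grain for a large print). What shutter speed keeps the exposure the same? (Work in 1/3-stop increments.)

ISO: 5000 → 4000 → 3200 → 2500 → 2000 — 1 1/3 stops lower (darker).
Need 1 1/3 stops brighter from the shutter speed: 1.6 → 2 → 2.5 → 3.2 → 4.

4 s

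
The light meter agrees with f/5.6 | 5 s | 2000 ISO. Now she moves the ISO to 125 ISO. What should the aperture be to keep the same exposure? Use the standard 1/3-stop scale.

f/1.4

ISO: 2000 → 1600 → 1250 → 1000 → 800 → 640 → 500 → 400 → 320 → 250 → 200 → 160 → 125 — 4 stops lower (darker).
Need 4 stops brighter from the aperture: f/5.6 → f/5 → f/4.5 → f/4 → f/3.5 → f/3.2 → f/2.8 → f/2.5 → f/2.2 → f/2 → f/1.8 → f/1.6 → f/1.4.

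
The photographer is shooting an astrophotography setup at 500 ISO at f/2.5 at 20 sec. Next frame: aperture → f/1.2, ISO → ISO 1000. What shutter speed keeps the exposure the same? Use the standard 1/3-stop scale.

Aperture: f/2.5 → f/2.2 → f/2 → f/1.8 → f/1.6 → f/1.4 → f/1.2 — 2 stops wider (brighter).
ISO: 500 → 640 → 800 → 1000 — 1 stop higher (brighter).
Net change so far: 3 stops brighter. Offset with the shutter speed: 20 → 15 → 13 → 10 → 8 → 6 → 5 → 4 → 3.2 → 2.5.

2.5 s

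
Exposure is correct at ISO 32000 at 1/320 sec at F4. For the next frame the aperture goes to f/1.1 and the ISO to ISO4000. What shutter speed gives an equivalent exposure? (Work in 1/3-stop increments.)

1/500s

Aperture: f/4 → f/3.5 → f/3.2 → f/2.8 → f/2.5 → f/2.2 → f/2 → f/1.8 → f/1.6 → f/1.4 → f/1.2 → f/1.1 — 3 2/3 stops wider (brighter).
ISO: 32000 → 25600 → 20000 → 16000 → 12800 → 10000 → 8000 → 6400 → 5000 → 4000 — 3 stops dropped (darker).
Net change so far: 2/3 stop brighter. Offset with the shutter speed: 1/320 → 1/400 → 1/500.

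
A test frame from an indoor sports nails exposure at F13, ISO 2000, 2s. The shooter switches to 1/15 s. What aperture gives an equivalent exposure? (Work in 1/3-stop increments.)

f/2.2

Shutter speed: 2 → 1.6 → 1.3 → 1 → 0.8 → 0.6 → 0.5 → 0.4 → 0.3 → 1/4 → 1/5 → 1/6 → 1/8 → 1/10 → 1/13 → 1/15 — 5 stops faster (darker).
Need 5 stops brighter from the aperture: f/13 → f/11 → f/10 → f/9 → f/8 → f/7.1 → f/6.3 → f/5.6 → f/5 → f/4.5 → f/4 → f/3.5 → f/3.2 → f/2.8 → f/2.5 → f/2.2.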